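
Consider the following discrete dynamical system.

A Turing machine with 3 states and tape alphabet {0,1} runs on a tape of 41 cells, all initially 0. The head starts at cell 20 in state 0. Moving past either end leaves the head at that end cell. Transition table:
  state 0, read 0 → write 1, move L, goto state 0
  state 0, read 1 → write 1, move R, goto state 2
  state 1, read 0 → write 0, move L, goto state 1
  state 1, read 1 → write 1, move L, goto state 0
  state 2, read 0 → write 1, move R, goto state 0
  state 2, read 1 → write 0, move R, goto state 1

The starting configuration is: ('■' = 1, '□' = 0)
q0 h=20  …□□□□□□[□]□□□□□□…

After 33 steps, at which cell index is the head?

gen 0: q0 h=20  …□□□□□□[□]□□□□□□…
gen 1: q0 h=19  …□□□□□□[□]■□□□□□…
gen 2: q0 h=18  …□□□□□□[□]■■□□□□…
gen 3: q0 h=17  …□□□□□□[□]■■■□□□…
gen 4: q0 h=16  …□□□□□□[□]■■■■□□…
gen 5: q0 h=15  …□□□□□□[□]■■■■■□…
gen 6: q0 h=14  …□□□□□□[□]■■■■■■…
gen 7: q0 h=13  …□□□□□□[□]■■■■■■…
gen 8: q0 h=12  …□□□□□□[□]■■■■■■…
gen 9: q0 h=11  …□□□□□□[□]■■■■■■…
gen 10: q0 h=10  …□□□□□□[□]■■■■■■…
gen 11: q0 h= 9  …□□□□□□[□]■■■■■■…
gen 12: q0 h= 8  …□□□□□□[□]■■■■■■…
gen 13: q0 h= 7  …□□□□□□[□]■■■■■■…
gen 14: q0 h= 6  |□□□□□□[□]■■■■■■…
gen 15: q0 h= 5  |□□□□□[□]■■■■■■…
gen 16: q0 h= 4  |□□□□[□]■■■■■■…
gen 17: q0 h= 3  |□□□[□]■■■■■■…
gen 18: q0 h= 2  |□□[□]■■■■■■…
gen 19: q0 h= 1  |□[□]■■■■■■…
gen 20: q0 h= 0  |[□]■■■■■■…
gen 21: q0 h= 0  |[■]■■■■■■…
gen 22: q2 h= 1  |■[■]■■■■■■…
gen 23: q1 h= 2  |■□[■]■■■■■■…
gen 24: q0 h= 1  |■[□]■■■■■■…
gen 25: q0 h= 0  |[■]■■■■■■…
gen 26: q2 h= 1  |■[■]■■■■■■…
gen 27: q1 h= 2  |■□[■]■■■■■■…
gen 28: q0 h= 1  |■[□]■■■■■■…
gen 29: q0 h= 0  |[■]■■■■■■…
gen 30: q2 h= 1  |■[■]■■■■■■…
gen 31: q1 h= 2  |■□[■]■■■■■■…
gen 32: q0 h= 1  |■[□]■■■■■■…
gen 33: q0 h= 0  |[■]■■■■■■…

0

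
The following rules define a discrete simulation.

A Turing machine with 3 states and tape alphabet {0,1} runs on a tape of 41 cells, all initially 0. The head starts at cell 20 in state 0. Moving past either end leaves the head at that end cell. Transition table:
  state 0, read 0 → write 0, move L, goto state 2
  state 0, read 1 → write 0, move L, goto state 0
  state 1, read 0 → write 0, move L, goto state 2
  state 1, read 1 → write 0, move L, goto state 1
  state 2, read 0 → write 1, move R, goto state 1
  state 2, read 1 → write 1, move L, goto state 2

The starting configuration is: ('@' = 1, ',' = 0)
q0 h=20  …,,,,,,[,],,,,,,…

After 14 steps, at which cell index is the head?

k=0  q0 h=20  …,,,,,,[,],,,,,,…
k=1  q2 h=19  …,,,,,,[,],,,,,,…
k=2  q1 h=20  …,,,,,@[,],,,,,,…
k=3  q2 h=19  …,,,,,,[@],,,,,,…
k=4  q2 h=18  …,,,,,,[,]@,,,,,…
k=5  q1 h=19  …,,,,,@[@],,,,,,…
k=6  q1 h=18  …,,,,,,[@],,,,,,…
k=7  q1 h=17  …,,,,,,[,],,,,,,…
k=8  q2 h=16  …,,,,,,[,],,,,,,…
k=9  q1 h=17  …,,,,,@[,],,,,,,…
k=10  q2 h=16  …,,,,,,[@],,,,,,…
k=11  q2 h=15  …,,,,,,[,]@,,,,,…
k=12  q1 h=16  …,,,,,@[@],,,,,,…
k=13  q1 h=15  …,,,,,,[@],,,,,,…
k=14  q1 h=14  …,,,,,,[,],,,,,,…

14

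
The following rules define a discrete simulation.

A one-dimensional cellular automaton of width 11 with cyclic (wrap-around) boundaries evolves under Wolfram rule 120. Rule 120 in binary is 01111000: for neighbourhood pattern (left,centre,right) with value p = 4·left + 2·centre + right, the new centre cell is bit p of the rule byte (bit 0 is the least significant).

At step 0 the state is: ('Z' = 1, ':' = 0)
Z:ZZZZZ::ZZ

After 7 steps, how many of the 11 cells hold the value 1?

t=0: Z:ZZZZZ::ZZ
t=1: ZZZ:::ZZ:Z:
t=2: Z:ZZ::ZZZ:Z
t=3: ZZZZZ:Z:ZZZ
t=4: ::::ZZ:ZZ::
t=5: ::::ZZZZZZ:
t=6: ::::Z::::ZZ
t=7: Z::::Z:::ZZ

4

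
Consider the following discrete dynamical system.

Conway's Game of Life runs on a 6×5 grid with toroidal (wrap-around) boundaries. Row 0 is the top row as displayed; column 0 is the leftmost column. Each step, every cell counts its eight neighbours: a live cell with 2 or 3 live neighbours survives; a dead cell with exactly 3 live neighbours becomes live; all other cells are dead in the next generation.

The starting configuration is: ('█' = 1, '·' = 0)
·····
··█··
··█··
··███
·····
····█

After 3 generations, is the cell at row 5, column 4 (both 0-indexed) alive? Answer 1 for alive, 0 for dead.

k=0  ·····
··█··
··█··
··███
·····
····█
k=1  ·····
·····
·██··
··██·
····█
·····
k=2  ·····
·····
·███·
·███·
···█·
·····
k=3  ·····
··█··
·█·█·
·█··█
···█·
·····

0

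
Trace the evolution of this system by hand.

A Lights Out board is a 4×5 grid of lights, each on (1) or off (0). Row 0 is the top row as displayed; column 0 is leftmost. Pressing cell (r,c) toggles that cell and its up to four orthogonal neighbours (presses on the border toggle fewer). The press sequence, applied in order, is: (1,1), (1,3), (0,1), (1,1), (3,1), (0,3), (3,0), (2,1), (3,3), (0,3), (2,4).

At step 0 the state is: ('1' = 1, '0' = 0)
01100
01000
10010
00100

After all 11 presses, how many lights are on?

11

gen 0: 01100
01000
10010
00100
gen 1: 00100
10100
11010
00100
gen 2: 00110
10011
11000
00100
gen 3: 11010
11011
11000
00100
gen 4: 10010
00111
10000
00100
gen 5: 10010
00111
11000
11000
gen 6: 10101
00101
11000
11000
gen 7: 10101
00101
01000
00000
gen 8: 10101
01101
10100
01000
gen 9: 10101
01101
10110
01111
gen 10: 10010
01111
10110
01111
gen 11: 10010
01110
10101
01110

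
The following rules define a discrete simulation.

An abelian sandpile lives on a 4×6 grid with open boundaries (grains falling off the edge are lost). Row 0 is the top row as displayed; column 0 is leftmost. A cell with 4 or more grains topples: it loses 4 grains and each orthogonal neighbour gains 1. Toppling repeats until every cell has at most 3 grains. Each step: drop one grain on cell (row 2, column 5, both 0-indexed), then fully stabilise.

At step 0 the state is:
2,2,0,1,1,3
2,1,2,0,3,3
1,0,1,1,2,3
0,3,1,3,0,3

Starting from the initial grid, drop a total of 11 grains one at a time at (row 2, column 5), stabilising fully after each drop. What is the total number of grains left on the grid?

39

0) 2,2,0,1,1,3
2,1,2,0,3,3
1,0,1,1,2,3
0,3,1,3,0,3
1) 2,2,0,1,3,0
2,1,2,1,1,2
1,0,1,2,0,3
0,3,1,3,2,0
2) 2,2,0,1,3,0
2,1,2,1,1,3
1,0,1,2,1,0
0,3,1,3,2,1
3) 2,2,0,1,3,0
2,1,2,1,1,3
1,0,1,2,1,1
0,3,1,3,2,1
4) 2,2,0,1,3,0
2,1,2,1,1,3
1,0,1,2,1,2
0,3,1,3,2,1
5) 2,2,0,1,3,0
2,1,2,1,1,3
1,0,1,2,1,3
0,3,1,3,2,1
6) 2,2,0,1,3,1
2,1,2,1,2,0
1,0,1,2,2,1
0,3,1,3,2,2
7) 2,2,0,1,3,1
2,1,2,1,2,0
1,0,1,2,2,2
0,3,1,3,2,2
8) 2,2,0,1,3,1
2,1,2,1,2,0
1,0,1,2,2,3
0,3,1,3,2,2
9) 2,2,0,1,3,1
2,1,2,1,2,1
1,0,1,2,3,0
0,3,1,3,2,3
10) 2,2,0,1,3,1
2,1,2,1,2,1
1,0,1,2,3,1
0,3,1,3,2,3
11) 2,2,0,1,3,1
2,1,2,1,2,1
1,0,1,2,3,2
0,3,1,3,2,3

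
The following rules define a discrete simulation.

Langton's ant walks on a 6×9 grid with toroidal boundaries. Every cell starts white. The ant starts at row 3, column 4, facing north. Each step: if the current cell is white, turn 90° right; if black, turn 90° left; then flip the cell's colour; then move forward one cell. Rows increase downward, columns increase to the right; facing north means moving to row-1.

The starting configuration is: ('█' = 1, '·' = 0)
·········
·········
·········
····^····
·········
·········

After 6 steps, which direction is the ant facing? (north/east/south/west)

0) ·········
·········
·········
····^····
·········
·········
1) ·········
·········
·········
····█>···
·········
·········
2) ·········
·········
·········
····██···
·····v···
·········
3) ·········
·········
·········
····██···
····<█···
·········
4) ·········
·········
·········
····^█···
····██···
·········
5) ·········
·········
·········
···<·█···
····██···
·········
6) ·········
·········
···^·····
···█·█···
····██···
·········

north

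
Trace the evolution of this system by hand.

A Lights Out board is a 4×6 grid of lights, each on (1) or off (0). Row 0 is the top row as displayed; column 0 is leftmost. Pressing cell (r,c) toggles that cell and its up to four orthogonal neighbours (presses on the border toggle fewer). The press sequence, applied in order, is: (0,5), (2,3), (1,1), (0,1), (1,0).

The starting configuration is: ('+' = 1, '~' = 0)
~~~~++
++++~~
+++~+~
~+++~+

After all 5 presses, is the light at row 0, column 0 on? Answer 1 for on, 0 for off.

0

step 0: ~~~~++
++++~~
+++~+~
~+++~+
step 1: ~~~~~~
++++~+
+++~+~
~+++~+
step 2: ~~~~~~
+++~~+
++~+~~
~++~~+
step 3: ~+~~~~
~~~~~+
+~~+~~
~++~~+
step 4: +~+~~~
~+~~~+
+~~+~~
~++~~+
step 5: ~~+~~~
+~~~~+
~~~+~~
~++~~+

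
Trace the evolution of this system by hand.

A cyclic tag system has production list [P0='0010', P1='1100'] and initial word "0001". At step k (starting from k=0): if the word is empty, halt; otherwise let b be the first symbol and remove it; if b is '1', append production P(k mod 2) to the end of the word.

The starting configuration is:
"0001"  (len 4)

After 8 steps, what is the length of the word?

k=0  "0001"  (len 4)
k=1  "001"  (len 3)
k=2  "01"  (len 2)
k=3  "1"  (len 1)
k=4  "1100"  (len 4)
k=5  "1000010"  (len 7)
k=6  "0000101100"  (len 10)
k=7  "000101100"  (len 9)
k=8  "00101100"  (len 8)

8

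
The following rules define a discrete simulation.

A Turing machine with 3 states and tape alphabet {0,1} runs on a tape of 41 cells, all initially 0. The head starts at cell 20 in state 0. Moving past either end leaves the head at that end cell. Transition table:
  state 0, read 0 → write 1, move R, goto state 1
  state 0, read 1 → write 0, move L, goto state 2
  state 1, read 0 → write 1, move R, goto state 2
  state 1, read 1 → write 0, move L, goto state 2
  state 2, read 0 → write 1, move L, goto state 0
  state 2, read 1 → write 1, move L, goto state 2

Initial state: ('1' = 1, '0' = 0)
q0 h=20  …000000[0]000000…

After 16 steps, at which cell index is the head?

14

[0] q0 h=20  …000000[0]000000…
[1] q1 h=21  …000001[0]000000…
[2] q2 h=22  …000011[0]000000…
[3] q0 h=21  …000001[1]100000…
[4] q2 h=20  …000000[1]010000…
[5] q2 h=19  …000000[0]101000…
[6] q0 h=18  …000000[0]110100…
[7] q1 h=19  …000001[1]101000…
[8] q2 h=18  …000000[1]010100…
[9] q2 h=17  …000000[0]101010…
[10] q0 h=16  …000000[0]110101…
[11] q1 h=17  …000001[1]101010…
[12] q2 h=16  …000000[1]010101…
[13] q2 h=15  …000000[0]101010…
[14] q0 h=14  …000000[0]110101…
[15] q1 h=15  …000001[1]101010…
[16] q2 h=14  …000000[1]010101…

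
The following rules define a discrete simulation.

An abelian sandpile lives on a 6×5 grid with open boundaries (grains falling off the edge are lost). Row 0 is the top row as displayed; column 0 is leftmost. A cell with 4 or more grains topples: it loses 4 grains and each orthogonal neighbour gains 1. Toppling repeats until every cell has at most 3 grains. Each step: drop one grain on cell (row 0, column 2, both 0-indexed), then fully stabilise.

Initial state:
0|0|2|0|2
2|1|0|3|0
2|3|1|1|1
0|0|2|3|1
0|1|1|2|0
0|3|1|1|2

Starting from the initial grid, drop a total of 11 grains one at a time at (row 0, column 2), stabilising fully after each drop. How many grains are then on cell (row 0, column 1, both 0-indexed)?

0) 0|0|2|0|2
2|1|0|3|0
2|3|1|1|1
0|0|2|3|1
0|1|1|2|0
0|3|1|1|2
1) 0|0|3|0|2
2|1|0|3|0
2|3|1|1|1
0|0|2|3|1
0|1|1|2|0
0|3|1|1|2
2) 0|1|0|1|2
2|1|1|3|0
2|3|1|1|1
0|0|2|3|1
0|1|1|2|0
0|3|1|1|2
3) 0|1|1|1|2
2|1|1|3|0
2|3|1|1|1
0|0|2|3|1
0|1|1|2|0
0|3|1|1|2
4) 0|1|2|1|2
2|1|1|3|0
2|3|1|1|1
0|0|2|3|1
0|1|1|2|0
0|3|1|1|2
5) 0|1|3|1|2
2|1|1|3|0
2|3|1|1|1
0|0|2|3|1
0|1|1|2|0
0|3|1|1|2
6) 0|2|0|2|2
2|1|2|3|0
2|3|1|1|1
0|0|2|3|1
0|1|1|2|0
0|3|1|1|2
7) 0|2|1|2|2
2|1|2|3|0
2|3|1|1|1
0|0|2|3|1
0|1|1|2|0
0|3|1|1|2
8) 0|2|2|2|2
2|1|2|3|0
2|3|1|1|1
0|0|2|3|1
0|1|1|2|0
0|3|1|1|2
9) 0|2|3|2|2
2|1|2|3|0
2|3|1|1|1
0|0|2|3|1
0|1|1|2|0
0|3|1|1|2
10) 0|3|0|3|2
2|1|3|3|0
2|3|1|1|1
0|0|2|3|1
0|1|1|2|0
0|3|1|1|2
11) 0|3|1|3|2
2|1|3|3|0
2|3|1|1|1
0|0|2|3|1
0|1|1|2|0
0|3|1|1|2

3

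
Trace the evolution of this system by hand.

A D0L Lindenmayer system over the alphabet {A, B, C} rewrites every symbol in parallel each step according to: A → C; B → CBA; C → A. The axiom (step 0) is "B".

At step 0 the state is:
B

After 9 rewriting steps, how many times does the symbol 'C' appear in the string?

9

t=0: B
t=1: CBA
t=2: ACBAC
t=3: CACBACA
t=4: ACACBACAC
t=5: CACACBACACA
t=6: ACACACBACACAC
t=7: CACACACBACACACA
t=8: ACACACACBACACACAC
t=9: CACACACACBACACACACA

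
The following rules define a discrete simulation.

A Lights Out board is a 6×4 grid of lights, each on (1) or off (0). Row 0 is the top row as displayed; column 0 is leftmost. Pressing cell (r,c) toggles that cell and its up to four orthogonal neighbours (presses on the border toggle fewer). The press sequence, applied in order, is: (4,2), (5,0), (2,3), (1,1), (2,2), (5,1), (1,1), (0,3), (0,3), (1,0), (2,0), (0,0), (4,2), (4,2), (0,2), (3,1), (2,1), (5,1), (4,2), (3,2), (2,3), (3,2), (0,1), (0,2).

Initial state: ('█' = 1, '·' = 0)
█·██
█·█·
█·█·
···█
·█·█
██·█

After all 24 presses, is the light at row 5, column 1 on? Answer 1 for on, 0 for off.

0

step 0: █·██
█·█·
█·█·
···█
·█·█
██·█
step 1: █·██
█·█·
█·█·
··██
··█·
████
step 2: █·██
█·█·
█·█·
··██
█·█·
··██
step 3: █·██
█·██
█··█
··█·
█·█·
··██
step 4: ████
·█·█
██·█
··█·
█·█·
··██
step 5: ████
·███
█·█·
····
█·█·
··██
step 6: ████
·███
█·█·
····
███·
██·█
step 7: █·██
█··█
███·
····
███·
██·█
step 8: █···
█···
███·
····
███·
██·█
step 9: █·██
█··█
███·
····
███·
██·█
step 10: ··██
·█·█
·██·
····
███·
██·█
step 11: ··██
██·█
█·█·
█···
███·
██·█
step 12: ████
·█·█
█·█·
█···
███·
██·█
step 13: ████
·█·█
█·█·
█·█·
█··█
████
step 14: ████
·█·█
█·█·
█···
███·
██·█
step 15: █···
·███
█·█·
█···
███·
██·█
step 16: █···
·███
███·
·██·
█·█·
██·█
step 17: █···
··██
····
··█·
█·█·
██·█
step 18: █···
··██
····
··█·
███·
··██
step 19: █···
··██
····
····
█··█
···█
step 20: █···
··██
··█·
·███
█·██
···█
step 21: █···
··█·
···█
·██·
█·██
···█
step 22: █···
··█·
··██
···█
█··█
···█
step 23: ·██·
·██·
··██
···█
█··█
···█
step 24: ···█
·█··
··██
···█
█··█
···█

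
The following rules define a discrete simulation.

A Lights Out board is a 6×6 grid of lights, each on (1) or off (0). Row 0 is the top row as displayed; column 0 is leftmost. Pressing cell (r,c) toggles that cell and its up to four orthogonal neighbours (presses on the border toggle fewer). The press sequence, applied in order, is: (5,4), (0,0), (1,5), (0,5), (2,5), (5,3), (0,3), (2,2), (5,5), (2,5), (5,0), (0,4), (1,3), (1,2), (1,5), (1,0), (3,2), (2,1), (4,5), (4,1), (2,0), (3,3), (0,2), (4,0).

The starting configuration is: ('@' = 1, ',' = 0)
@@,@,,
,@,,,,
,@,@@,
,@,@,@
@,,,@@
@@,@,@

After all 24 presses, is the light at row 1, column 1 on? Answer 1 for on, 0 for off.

[0] @@,@,,
,@,,,,
,@,@@,
,@,@,@
@,,,@@
@@,@,@
[1] @@,@,,
,@,,,,
,@,@@,
,@,@,@
@,,,,@
@@,,@,
[2] ,,,@,,
@@,,,,
,@,@@,
,@,@,@
@,,,,@
@@,,@,
[3] ,,,@,@
@@,,@@
,@,@@@
,@,@,@
@,,,,@
@@,,@,
[4] ,,,@@,
@@,,@,
,@,@@@
,@,@,@
@,,,,@
@@,,@,
[5] ,,,@@,
@@,,@@
,@,@,,
,@,@,,
@,,,,@
@@,,@,
[6] ,,,@@,
@@,,@@
,@,@,,
,@,@,,
@,,@,@
@@@@,,
[7] ,,@,,,
@@,@@@
,@,@,,
,@,@,,
@,,@,@
@@@@,,
[8] ,,@,,,
@@@@@@
,,@,,,
,@@@,,
@,,@,@
@@@@,,
[9] ,,@,,,
@@@@@@
,,@,,,
,@@@,,
@,,@,,
@@@@@@
[10] ,,@,,,
@@@@@,
,,@,@@
,@@@,@
@,,@,,
@@@@@@
[11] ,,@,,,
@@@@@,
,,@,@@
,@@@,@
,,,@,,
,,@@@@
[12] ,,@@@@
@@@@,,
,,@,@@
,@@@,@
,,,@,,
,,@@@@
[13] ,,@,@@
@@,,@,
,,@@@@
,@@@,@
,,,@,,
,,@@@@
[14] ,,,,@@
@,@@@,
,,,@@@
,@@@,@
,,,@,,
,,@@@@
[15] ,,,,@,
@,@@,@
,,,@@,
,@@@,@
,,,@,,
,,@@@@
[16] @,,,@,
,@@@,@
@,,@@,
,@@@,@
,,,@,,
,,@@@@
[17] @,,,@,
,@@@,@
@,@@@,
,,,,,@
,,@@,,
,,@@@@
[18] @,,,@,
,,@@,@
,@,@@,
,@,,,@
,,@@,,
,,@@@@
[19] @,,,@,
,,@@,@
,@,@@,
,@,,,,
,,@@@@
,,@@@,
[20] @,,,@,
,,@@,@
,@,@@,
,,,,,,
@@,@@@
,@@@@,
[21] @,,,@,
@,@@,@
@,,@@,
@,,,,,
@@,@@@
,@@@@,
[22] @,,,@,
@,@@,@
@,,,@,
@,@@@,
@@,,@@
,@@@@,
[23] @@@@@,
@,,@,@
@,,,@,
@,@@@,
@@,,@@
,@@@@,
[24] @@@@@,
@,,@,@
@,,,@,
,,@@@,
,,,,@@
@@@@@,

0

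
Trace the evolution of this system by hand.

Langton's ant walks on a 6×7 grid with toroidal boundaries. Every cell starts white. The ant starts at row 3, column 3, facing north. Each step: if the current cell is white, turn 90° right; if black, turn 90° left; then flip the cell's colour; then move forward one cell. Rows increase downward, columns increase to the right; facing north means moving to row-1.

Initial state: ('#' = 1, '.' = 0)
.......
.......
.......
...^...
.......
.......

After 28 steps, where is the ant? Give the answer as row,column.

5,1

k=0  .......
.......
.......
...^...
.......
.......
k=1  .......
.......
.......
...#>..
.......
.......
k=2  .......
.......
.......
...##..
....v..
.......
k=3  .......
.......
.......
...##..
...<#..
.......
k=4  .......
.......
.......
...^#..
...##..
.......
k=5  .......
.......
.......
..<.#..
...##..
.......
k=6  .......
.......
..^....
..#.#..
...##..
.......
k=7  .......
.......
..#>...
..#.#..
...##..
.......
k=8  .......
.......
..##...
..#v#..
...##..
.......
k=9  .......
.......
..##...
..<##..
...##..
.......
k=10  .......
.......
..##...
...##..
..v##..
.......
k=11  .......
.......
..##...
...##..
.<###..
.......
k=12  .......
.......
..##...
.^.##..
.####..
.......
k=13  .......
.......
..##...
.#>##..
.####..
.......
k=14  .......
.......
..##...
.####..
.#v##..
.......
k=15  .......
.......
..##...
.####..
.#.>#..
.......
k=16  .......
.......
..##...
.##^#..
.#..#..
.......
k=17  .......
.......
..##...
.#<.#..
.#..#..
.......
k=18  .......
.......
..##...
.#..#..
.#v.#..
.......
k=19  .......
.......
..##...
.#..#..
.<#.#..
.......
k=20  .......
.......
..##...
.#..#..
..#.#..
.v.....
k=21  .......
.......
..##...
.#..#..
..#.#..
<#.....
k=22  .......
.......
..##...
.#..#..
^.#.#..
##.....
k=23  .......
.......
..##...
.#..#..
#>#.#..
##.....
k=24  .......
.......
..##...
.#..#..
###.#..
#v.....
k=25  .......
.......
..##...
.#..#..
###.#..
#.>....
k=26  ..v....
.......
..##...
.#..#..
###.#..
#.#....
k=27  .<#....
.......
..##...
.#..#..
###.#..
#.#....
k=28  .##....
.......
..##...
.#..#..
###.#..
#^#....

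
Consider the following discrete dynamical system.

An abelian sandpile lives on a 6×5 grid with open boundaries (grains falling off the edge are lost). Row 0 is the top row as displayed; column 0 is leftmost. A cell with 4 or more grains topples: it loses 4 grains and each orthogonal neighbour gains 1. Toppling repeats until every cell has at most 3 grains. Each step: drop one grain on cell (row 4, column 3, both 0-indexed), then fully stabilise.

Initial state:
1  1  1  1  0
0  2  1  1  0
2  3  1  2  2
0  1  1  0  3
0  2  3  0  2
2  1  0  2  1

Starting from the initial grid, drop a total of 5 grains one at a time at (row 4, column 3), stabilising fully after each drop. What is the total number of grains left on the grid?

41

step 0: 1  1  1  1  0
0  2  1  1  0
2  3  1  2  2
0  1  1  0  3
0  2  3  0  2
2  1  0  2  1
step 1: 1  1  1  1  0
0  2  1  1  0
2  3  1  2  2
0  1  1  0  3
0  2  3  1  2
2  1  0  2  1
step 2: 1  1  1  1  0
0  2  1  1  0
2  3  1  2  2
0  1  1  0  3
0  2  3  2  2
2  1  0  2  1
step 3: 1  1  1  1  0
0  2  1  1  0
2  3  1  2  2
0  1  1  0  3
0  2  3  3  2
2  1  0  2  1
step 4: 1  1  1  1  0
0  2  1  1  0
2  3  1  2  2
0  1  2  1  3
0  3  0  1  3
2  1  1  3  1
step 5: 1  1  1  1  0
0  2  1  1  0
2  3  1  2  2
0  1  2  1  3
0  3  0  2  3
2  1  1  3  1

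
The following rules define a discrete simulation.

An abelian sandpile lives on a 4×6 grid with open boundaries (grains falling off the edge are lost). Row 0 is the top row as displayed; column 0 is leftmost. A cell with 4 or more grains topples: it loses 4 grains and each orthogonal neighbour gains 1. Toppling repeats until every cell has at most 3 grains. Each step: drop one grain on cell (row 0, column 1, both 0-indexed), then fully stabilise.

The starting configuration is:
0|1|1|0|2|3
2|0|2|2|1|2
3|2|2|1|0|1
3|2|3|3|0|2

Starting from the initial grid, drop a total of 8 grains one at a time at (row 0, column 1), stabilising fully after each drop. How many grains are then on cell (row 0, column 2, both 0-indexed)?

k=0  0|1|1|0|2|3
2|0|2|2|1|2
3|2|2|1|0|1
3|2|3|3|0|2
k=1  0|2|1|0|2|3
2|0|2|2|1|2
3|2|2|1|0|1
3|2|3|3|0|2
k=2  0|3|1|0|2|3
2|0|2|2|1|2
3|2|2|1|0|1
3|2|3|3|0|2
k=3  1|0|2|0|2|3
2|1|2|2|1|2
3|2|2|1|0|1
3|2|3|3|0|2
k=4  1|1|2|0|2|3
2|1|2|2|1|2
3|2|2|1|0|1
3|2|3|3|0|2
k=5  1|2|2|0|2|3
2|1|2|2|1|2
3|2|2|1|0|1
3|2|3|3|0|2
k=6  1|3|2|0|2|3
2|1|2|2|1|2
3|2|2|1|0|1
3|2|3|3|0|2
k=7  2|0|3|0|2|3
2|2|2|2|1|2
3|2|2|1|0|1
3|2|3|3|0|2
k=8  2|1|3|0|2|3
2|2|2|2|1|2
3|2|2|1|0|1
3|2|3|3|0|2

3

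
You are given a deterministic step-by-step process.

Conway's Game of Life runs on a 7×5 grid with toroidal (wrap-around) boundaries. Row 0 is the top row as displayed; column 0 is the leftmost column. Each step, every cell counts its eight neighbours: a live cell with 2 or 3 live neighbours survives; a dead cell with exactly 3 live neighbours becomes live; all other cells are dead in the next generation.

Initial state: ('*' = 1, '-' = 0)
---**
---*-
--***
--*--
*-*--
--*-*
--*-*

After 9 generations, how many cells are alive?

4

k=0  ---**
---*-
--***
--*--
*-*--
--*-*
--*-*
k=1  --*-*
-----
--*-*
--*-*
--*--
*-*-*
*-*-*
k=2  **--*
-----
-----
-**--
*-*-*
*-*-*
--*--
k=3  **---
*----
-----
****-
--*-*
*-*-*
--*--
k=4  **---
**---
*-*-*
*****
-----
*-*-*
--***
k=5  ---*-
--*--
-----
--*--
-----
***-*
--*--
k=6  --**-
-----
-----
-----
*-**-
****-
*-*-*
k=7  -****
-----
-----
-----
*--*-
-----
*----
k=8  *****
--**-
-----
-----
-----
----*
*****
k=9  -----
*----
-----
-----
-----
-**-*
-----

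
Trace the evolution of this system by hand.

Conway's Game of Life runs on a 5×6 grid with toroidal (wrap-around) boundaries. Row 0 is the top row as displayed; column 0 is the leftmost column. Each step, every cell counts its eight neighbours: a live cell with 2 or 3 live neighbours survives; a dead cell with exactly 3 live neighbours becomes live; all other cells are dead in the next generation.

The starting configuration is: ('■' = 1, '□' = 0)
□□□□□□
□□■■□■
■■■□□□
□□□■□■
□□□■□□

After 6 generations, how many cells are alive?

step 0: □□□□□□
□□■■□■
■■■□□□
□□□■□■
□□□■□□
step 1: □□■■■□
■□■■□□
■■□□□■
■■□■■□
□□□□■□
step 2: □■■□■■
■□□□□□
□□□□□□
□■■■■□
□■□□□□
step 3: □■■□□■
■■□□□■
□■■■□□
□■■■□□
□□□□□■
step 4: □■■□■■
□□□■■■
□□□■■□
■■□■■□
□□□■■□
step 5: ■□■□□□
■□□□□□
■□□□□□
□□□□□□
□□□□□□
step 6: □■□□□□
■□□□□■
□□□□□□
□□□□□□
□□□□□□

3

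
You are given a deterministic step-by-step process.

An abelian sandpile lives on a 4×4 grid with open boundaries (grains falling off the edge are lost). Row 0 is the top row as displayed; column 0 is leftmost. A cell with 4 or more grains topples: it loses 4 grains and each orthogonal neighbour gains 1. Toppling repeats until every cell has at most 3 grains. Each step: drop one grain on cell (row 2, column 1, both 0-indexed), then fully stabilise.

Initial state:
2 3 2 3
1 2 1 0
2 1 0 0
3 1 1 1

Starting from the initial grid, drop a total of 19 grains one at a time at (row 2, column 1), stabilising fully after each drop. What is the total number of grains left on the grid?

27

[0] 2 3 2 3
1 2 1 0
2 1 0 0
3 1 1 1
[1] 2 3 2 3
1 2 1 0
2 2 0 0
3 1 1 1
[2] 2 3 2 3
1 2 1 0
2 3 0 0
3 1 1 1
[3] 2 3 2 3
1 3 1 0
3 0 1 0
3 2 1 1
[4] 2 3 2 3
1 3 1 0
3 1 1 0
3 2 1 1
[5] 2 3 2 3
1 3 1 0
3 2 1 0
3 2 1 1
[6] 2 3 2 3
1 3 1 0
3 3 1 0
3 2 1 1
[7] 3 0 3 3
3 1 2 0
1 3 2 0
1 0 2 1
[8] 3 0 3 3
3 2 2 0
2 0 3 0
1 1 2 1
[9] 3 0 3 3
3 2 2 0
2 1 3 0
1 1 2 1
[10] 3 0 3 3
3 2 2 0
2 2 3 0
1 1 2 1
[11] 3 0 3 3
3 2 2 0
2 3 3 0
1 1 2 1
[12] 3 0 3 3
3 3 3 0
3 1 0 1
1 2 3 1
[13] 3 0 3 3
3 3 3 0
3 2 0 1
1 2 3 1
[14] 3 0 3 3
3 3 3 0
3 3 0 1
1 2 3 1
[15] 0 3 1 0
2 2 1 2
1 2 2 1
2 3 3 1
[16] 0 3 1 0
2 2 1 2
1 3 2 1
2 3 3 1
[17] 0 3 1 0
2 3 2 2
2 2 0 2
3 1 1 2
[18] 0 3 1 0
2 3 2 2
2 3 0 2
3 1 1 2
[19] 1 0 2 0
3 1 3 2
3 1 1 2
3 2 1 2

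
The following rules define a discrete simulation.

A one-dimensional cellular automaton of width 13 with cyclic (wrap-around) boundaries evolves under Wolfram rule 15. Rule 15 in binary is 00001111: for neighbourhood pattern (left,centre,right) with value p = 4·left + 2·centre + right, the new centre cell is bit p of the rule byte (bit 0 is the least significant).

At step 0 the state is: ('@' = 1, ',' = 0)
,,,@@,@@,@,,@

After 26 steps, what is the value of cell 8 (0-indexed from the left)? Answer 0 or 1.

0

t=0: ,,,@@,@@,@,,@
t=1: ,@@@,,@,,@,@@
t=2: ,@,,,@@,@@,@,
t=3: @@,@@@,,@,,@,
t=4: @,,@,,,@@,@@,
t=5: @,@@,@@@,,@,,
t=6: @,@,,@,,,@@,@
t=7: ,,@,@@,@@@,,@
t=8: ,@@,@,,@,,,@@
t=9: ,@,,@,@@,@@@,
t=10: @@,@@,@,,@,,,
t=11: @,,@,,@,@@,@@
t=12: ,,@@,@@,@,,@,
t=13: @@@,,@,,@,@@,
t=14: @,,,@@,@@,@,,
t=15: @,@@@,,@,,@,@
t=16: ,,@,,,@@,@@,@
t=17: ,@@,@@@,,@,,@
t=18: ,@,,@,,,@@,@@
t=19: ,@,@@,@@@,,@,
t=20: @@,@,,@,,,@@,
t=21: @,,@,@@,@@@,,
t=22: @,@@,@,,@,,,@
t=23: ,,@,,@,@@,@@@
t=24: ,@@,@@,@,,@,,
t=25: @@,,@,,@,@@,@
t=26: ,,,@@,@@,@,,@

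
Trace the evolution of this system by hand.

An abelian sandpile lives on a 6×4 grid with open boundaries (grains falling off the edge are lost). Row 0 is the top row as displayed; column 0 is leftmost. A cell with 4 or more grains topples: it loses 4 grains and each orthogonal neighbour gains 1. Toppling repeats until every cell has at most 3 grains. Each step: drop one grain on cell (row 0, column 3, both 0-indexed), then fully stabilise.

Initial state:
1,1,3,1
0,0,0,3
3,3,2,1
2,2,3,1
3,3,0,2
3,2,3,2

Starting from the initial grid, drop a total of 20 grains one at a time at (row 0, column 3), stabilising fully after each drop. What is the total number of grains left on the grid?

0) 1,1,3,1
0,0,0,3
3,3,2,1
2,2,3,1
3,3,0,2
3,2,3,2
1) 1,1,3,2
0,0,0,3
3,3,2,1
2,2,3,1
3,3,0,2
3,2,3,2
2) 1,1,3,3
0,0,0,3
3,3,2,1
2,2,3,1
3,3,0,2
3,2,3,2
3) 1,2,0,2
0,0,2,0
3,3,2,2
2,2,3,1
3,3,0,2
3,2,3,2
4) 1,2,0,3
0,0,2,0
3,3,2,2
2,2,3,1
3,3,0,2
3,2,3,2
5) 1,2,1,0
0,0,2,1
3,3,2,2
2,2,3,1
3,3,0,2
3,2,3,2
6) 1,2,1,1
0,0,2,1
3,3,2,2
2,2,3,1
3,3,0,2
3,2,3,2
7) 1,2,1,2
0,0,2,1
3,3,2,2
2,2,3,1
3,3,0,2
3,2,3,2
8) 1,2,1,3
0,0,2,1
3,3,2,2
2,2,3,1
3,3,0,2
3,2,3,2
9) 1,2,2,0
0,0,2,2
3,3,2,2
2,2,3,1
3,3,0,2
3,2,3,2
10) 1,2,2,1
0,0,2,2
3,3,2,2
2,2,3,1
3,3,0,2
3,2,3,2
11) 1,2,2,2
0,0,2,2
3,3,2,2
2,2,3,1
3,3,0,2
3,2,3,2
12) 1,2,2,3
0,0,2,2
3,3,2,2
2,2,3,1
3,3,0,2
3,2,3,2
13) 1,2,3,0
0,0,2,3
3,3,2,2
2,2,3,1
3,3,0,2
3,2,3,2
14) 1,2,3,1
0,0,2,3
3,3,2,2
2,2,3,1
3,3,0,2
3,2,3,2
15) 1,2,3,2
0,0,2,3
3,3,2,2
2,2,3,1
3,3,0,2
3,2,3,2
16) 1,2,3,3
0,0,2,3
3,3,2,2
2,2,3,1
3,3,0,2
3,2,3,2
17) 1,3,1,2
0,1,0,1
3,3,3,3
2,2,3,1
3,3,0,2
3,2,3,2
18) 1,3,1,3
0,1,0,1
3,3,3,3
2,2,3,1
3,3,0,2
3,2,3,2
19) 1,3,2,0
0,1,0,2
3,3,3,3
2,2,3,1
3,3,0,2
3,2,3,2
20) 1,3,2,1
0,1,0,2
3,3,3,3
2,2,3,1
3,3,0,2
3,2,3,2

48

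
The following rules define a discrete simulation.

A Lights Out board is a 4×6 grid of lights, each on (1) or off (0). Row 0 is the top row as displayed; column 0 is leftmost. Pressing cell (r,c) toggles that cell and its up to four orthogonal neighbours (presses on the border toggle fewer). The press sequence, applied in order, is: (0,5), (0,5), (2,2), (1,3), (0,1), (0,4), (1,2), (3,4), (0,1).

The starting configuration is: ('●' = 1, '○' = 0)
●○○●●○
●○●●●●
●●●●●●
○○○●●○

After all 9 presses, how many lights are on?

step 0: ●○○●●○
●○●●●●
●●●●●●
○○○●●○
step 1: ●○○●○●
●○●●●○
●●●●●●
○○○●●○
step 2: ●○○●●○
●○●●●●
●●●●●●
○○○●●○
step 3: ●○○●●○
●○○●●●
●○○○●●
○○●●●○
step 4: ●○○○●○
●○●○○●
●○○●●●
○○●●●○
step 5: ○●●○●○
●●●○○●
●○○●●●
○○●●●○
step 6: ○●●●○●
●●●○●●
●○○●●●
○○●●●○
step 7: ○●○●○●
●○○●●●
●○●●●●
○○●●●○
step 8: ○●○●○●
●○○●●●
●○●●○●
○○●○○●
step 9: ●○●●○●
●●○●●●
●○●●○●
○○●○○●

15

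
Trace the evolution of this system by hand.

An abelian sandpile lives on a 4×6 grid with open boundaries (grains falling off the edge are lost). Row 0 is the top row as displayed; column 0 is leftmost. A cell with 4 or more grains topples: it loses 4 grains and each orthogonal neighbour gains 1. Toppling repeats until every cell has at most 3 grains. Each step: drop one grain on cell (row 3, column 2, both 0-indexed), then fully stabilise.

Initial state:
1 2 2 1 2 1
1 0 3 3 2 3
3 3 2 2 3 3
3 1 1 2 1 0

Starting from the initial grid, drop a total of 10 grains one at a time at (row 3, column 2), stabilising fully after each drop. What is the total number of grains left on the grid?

45

0) 1 2 2 1 2 1
1 0 3 3 2 3
3 3 2 2 3 3
3 1 1 2 1 0
1) 1 2 2 1 2 1
1 0 3 3 2 3
3 3 2 2 3 3
3 1 2 2 1 0
2) 1 2 2 1 2 1
1 0 3 3 2 3
3 3 2 2 3 3
3 1 3 2 1 0
3) 1 2 2 1 2 1
1 0 3 3 2 3
3 3 3 2 3 3
3 2 0 3 1 0
4) 1 2 2 1 2 1
1 0 3 3 2 3
3 3 3 2 3 3
3 2 1 3 1 0
5) 1 2 2 1 2 1
1 0 3 3 2 3
3 3 3 2 3 3
3 2 2 3 1 0
6) 1 2 2 1 2 1
1 0 3 3 2 3
3 3 3 2 3 3
3 2 3 3 1 0
7) 1 2 3 2 3 2
2 2 1 2 1 1
1 2 3 2 2 1
1 1 3 1 3 1
8) 1 2 3 2 3 2
2 2 2 2 1 1
1 3 0 3 2 1
1 2 1 2 3 1
9) 1 2 3 2 3 2
2 2 2 2 1 1
1 3 0 3 2 1
1 2 2 2 3 1
10) 1 2 3 2 3 2
2 2 2 2 1 1
1 3 0 3 2 1
1 2 3 2 3 1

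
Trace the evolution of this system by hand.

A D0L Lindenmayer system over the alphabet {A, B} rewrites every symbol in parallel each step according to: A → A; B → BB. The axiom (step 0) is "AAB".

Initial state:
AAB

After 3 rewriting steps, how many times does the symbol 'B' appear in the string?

8

0) AAB
1) AABB
2) AABBBB
3) AABBBBBBBB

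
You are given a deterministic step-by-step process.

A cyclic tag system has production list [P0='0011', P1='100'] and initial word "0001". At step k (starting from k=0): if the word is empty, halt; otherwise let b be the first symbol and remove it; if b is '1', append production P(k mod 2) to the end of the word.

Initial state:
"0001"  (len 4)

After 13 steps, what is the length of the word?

8

k=0  "0001"  (len 4)
k=1  "001"  (len 3)
k=2  "01"  (len 2)
k=3  "1"  (len 1)
k=4  "100"  (len 3)
k=5  "000011"  (len 6)
k=6  "00011"  (len 5)
k=7  "0011"  (len 4)
k=8  "011"  (len 3)
k=9  "11"  (len 2)
k=10  "1100"  (len 4)
k=11  "1000011"  (len 7)
k=12  "000011100"  (len 9)
k=13  "00011100"  (len 8)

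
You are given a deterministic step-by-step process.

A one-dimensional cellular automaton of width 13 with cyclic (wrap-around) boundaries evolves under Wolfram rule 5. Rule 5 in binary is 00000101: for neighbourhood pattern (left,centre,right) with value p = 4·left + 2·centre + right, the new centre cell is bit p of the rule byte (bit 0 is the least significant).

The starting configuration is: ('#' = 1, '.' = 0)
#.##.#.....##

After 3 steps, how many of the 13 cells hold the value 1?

0) #.##.#.....##
1) .....#.###...
2) ####.#.....##
3) .....#.###...

4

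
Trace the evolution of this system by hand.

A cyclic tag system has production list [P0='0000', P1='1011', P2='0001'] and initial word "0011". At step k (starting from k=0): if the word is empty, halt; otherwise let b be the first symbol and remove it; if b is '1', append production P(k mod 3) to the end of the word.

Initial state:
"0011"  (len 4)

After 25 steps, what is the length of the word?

7

[0] "0011"  (len 4)
[1] "011"  (len 3)
[2] "11"  (len 2)
[3] "10001"  (len 5)
[4] "00010000"  (len 8)
[5] "0010000"  (len 7)
[6] "010000"  (len 6)
[7] "10000"  (len 5)
[8] "00001011"  (len 8)
[9] "0001011"  (len 7)
[10] "001011"  (len 6)
[11] "01011"  (len 5)
[12] "1011"  (len 4)
[13] "0110000"  (len 7)
[14] "110000"  (len 6)
[15] "100000001"  (len 9)
[16] "000000010000"  (len 12)
[17] "00000010000"  (len 11)
[18] "0000010000"  (len 10)
[19] "000010000"  (len 9)
[20] "00010000"  (len 8)
[21] "0010000"  (len 7)
[22] "010000"  (len 6)
[23] "10000"  (len 5)
[24] "00000001"  (len 8)
[25] "0000001"  (len 7)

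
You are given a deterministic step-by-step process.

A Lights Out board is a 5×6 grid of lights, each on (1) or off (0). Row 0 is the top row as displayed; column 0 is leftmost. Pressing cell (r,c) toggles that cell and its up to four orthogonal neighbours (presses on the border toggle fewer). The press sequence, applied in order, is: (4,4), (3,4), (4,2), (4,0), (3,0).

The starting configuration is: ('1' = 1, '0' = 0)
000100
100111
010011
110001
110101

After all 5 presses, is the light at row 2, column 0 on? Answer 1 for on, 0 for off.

0) 000100
100111
010011
110001
110101
1) 000100
100111
010011
110011
110010
2) 000100
100111
010001
110100
110000
3) 000100
100111
010001
111100
101100
4) 000100
100111
010001
011100
011100
5) 000100
100111
110001
101100
111100

1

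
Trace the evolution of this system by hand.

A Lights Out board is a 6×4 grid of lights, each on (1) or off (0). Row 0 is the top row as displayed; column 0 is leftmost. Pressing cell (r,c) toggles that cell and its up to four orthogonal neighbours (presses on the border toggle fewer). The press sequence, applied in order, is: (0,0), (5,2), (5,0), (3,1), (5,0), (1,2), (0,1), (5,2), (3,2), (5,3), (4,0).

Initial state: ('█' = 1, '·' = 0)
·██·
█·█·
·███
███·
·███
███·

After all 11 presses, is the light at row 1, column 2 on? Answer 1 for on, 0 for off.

t=0: ·██·
█·█·
·███
███·
·███
███·
t=1: █·█·
··█·
·███
███·
·███
███·
t=2: █·█·
··█·
·███
███·
·█·█
█··█
t=3: █·█·
··█·
·███
███·
██·█
·█·█
t=4: █·█·
··█·
··██
····
█··█
·█·█
t=5: █·█·
··█·
··██
····
···█
█··█
t=6: █···
·█·█
···█
····
···█
█··█
t=7: ·██·
···█
···█
····
···█
█··█
t=8: ·██·
···█
···█
····
··██
███·
t=9: ·██·
···█
··██
·███
···█
███·
t=10: ·██·
···█
··██
·███
····
██·█
t=11: ·██·
···█
··██
████
██··
·█·█

0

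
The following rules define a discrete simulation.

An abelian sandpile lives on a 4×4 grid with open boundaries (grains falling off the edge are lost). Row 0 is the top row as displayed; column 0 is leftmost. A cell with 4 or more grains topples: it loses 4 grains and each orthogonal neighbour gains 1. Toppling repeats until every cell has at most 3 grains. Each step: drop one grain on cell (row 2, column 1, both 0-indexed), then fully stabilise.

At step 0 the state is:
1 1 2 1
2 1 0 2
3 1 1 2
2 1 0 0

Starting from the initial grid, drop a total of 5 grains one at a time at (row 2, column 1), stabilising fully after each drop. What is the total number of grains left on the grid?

t=0: 1 1 2 1
2 1 0 2
3 1 1 2
2 1 0 0
t=1: 1 1 2 1
2 1 0 2
3 2 1 2
2 1 0 0
t=2: 1 1 2 1
2 1 0 2
3 3 1 2
2 1 0 0
t=3: 1 1 2 1
3 2 0 2
0 1 2 2
3 2 0 0
t=4: 1 1 2 1
3 2 0 2
0 2 2 2
3 2 0 0
t=5: 1 1 2 1
3 2 0 2
0 3 2 2
3 2 0 0

24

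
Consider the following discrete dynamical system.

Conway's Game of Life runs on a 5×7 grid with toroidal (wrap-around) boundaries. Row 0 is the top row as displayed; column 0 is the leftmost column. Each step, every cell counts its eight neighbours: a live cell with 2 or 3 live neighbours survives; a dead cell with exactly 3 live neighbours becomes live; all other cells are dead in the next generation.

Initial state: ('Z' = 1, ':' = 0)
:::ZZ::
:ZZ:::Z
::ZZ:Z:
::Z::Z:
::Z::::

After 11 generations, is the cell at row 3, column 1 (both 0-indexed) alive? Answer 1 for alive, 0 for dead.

0

k=0  :::ZZ::
:ZZ:::Z
::ZZ:Z:
::Z::Z:
::Z::::
k=1  :Z:Z:::
:Z:::Z:
:::ZZZZ
:ZZ:Z::
::Z:Z::
k=2  :Z:ZZ::
Z::Z:ZZ
ZZ:Z::Z
:ZZ::::
::::Z::
k=3  Z:ZZ::Z
:::Z:Z:
:::ZZZ:
:ZZZ:::
:Z::Z::
k=4  ZZZZ:ZZ
:::::Z:
:::::Z:
:Z:::Z:
::::Z::
k=5  ZZZZ:ZZ
ZZZ::Z:
::::ZZZ
::::ZZ:
:::ZZ::
k=6  :::::Z:
:::::::
ZZ:Z:::
::::::Z
ZZ:::::
k=7  :::::::
:::::::
Z::::::
::Z:::Z
Z:::::Z
k=8  :::::::
:::::::
:::::::
:Z::::Z
Z:::::Z
k=9  :::::::
:::::::
:::::::
::::::Z
Z:::::Z
k=10  :::::::
:::::::
:::::::
Z:::::Z
Z:::::Z
k=11  :::::::
:::::::
:::::::
Z:::::Z
Z:::::Z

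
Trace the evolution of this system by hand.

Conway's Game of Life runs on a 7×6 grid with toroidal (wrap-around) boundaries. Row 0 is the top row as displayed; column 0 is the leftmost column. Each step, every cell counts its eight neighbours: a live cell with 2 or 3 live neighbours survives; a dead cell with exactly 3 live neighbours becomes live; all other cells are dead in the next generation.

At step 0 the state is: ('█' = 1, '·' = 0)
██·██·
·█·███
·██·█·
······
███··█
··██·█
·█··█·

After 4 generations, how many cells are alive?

12

[0] ██·██·
·█·███
·██·█·
······
███··█
··██·█
·█··█·
[1] ·█····
······
███·██
···█·█
██████
···█·█
·█····
[2] ······
··█··█
██████
······
·█····
···█·█
█·█···
[3] ·█····
··█··█
██████
···███
······
███···
······
[4] ······
·····█
·█····
·█····
██████
·█····
█·█···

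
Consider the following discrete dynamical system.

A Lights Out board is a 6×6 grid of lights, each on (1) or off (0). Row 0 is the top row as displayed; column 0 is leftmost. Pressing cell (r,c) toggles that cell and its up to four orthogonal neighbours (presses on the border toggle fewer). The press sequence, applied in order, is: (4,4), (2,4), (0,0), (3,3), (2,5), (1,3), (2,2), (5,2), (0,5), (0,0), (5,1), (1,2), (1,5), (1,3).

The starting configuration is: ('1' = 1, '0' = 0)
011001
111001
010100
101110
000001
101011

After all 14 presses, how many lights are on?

t=0: 011001
111001
010100
101110
000001
101011
t=1: 011001
111001
010100
101100
000110
101001
t=2: 011001
111011
010011
101110
000110
101001
t=3: 101001
011011
010011
101110
000110
101001
t=4: 101001
011011
010111
100000
000010
101001
t=5: 101001
011010
010100
100001
000010
101001
t=6: 101101
010100
010000
100001
000010
101001
t=7: 101101
011100
001100
101001
000010
101001
t=8: 101101
011100
001100
101001
001010
110101
t=9: 101110
011101
001100
101001
001010
110101
t=10: 011110
111101
001100
101001
001010
110101
t=11: 011110
111101
001100
101001
011010
001101
t=12: 010110
100001
000100
101001
011010
001101
t=13: 010111
100010
000101
101001
011010
001101
t=14: 010011
101100
000001
101001
011010
001101

16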